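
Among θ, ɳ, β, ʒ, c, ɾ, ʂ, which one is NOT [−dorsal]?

c

Every segment except /c/ is [−dorsal]. /c/ (voiceless palatal stop) is [+dorsal], so it is the exception.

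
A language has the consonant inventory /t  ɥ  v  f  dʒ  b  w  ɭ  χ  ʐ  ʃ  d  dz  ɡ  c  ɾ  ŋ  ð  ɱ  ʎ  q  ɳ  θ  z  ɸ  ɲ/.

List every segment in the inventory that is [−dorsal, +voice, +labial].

Eliminate segments failing any feature: /t, f, ʃ, θ, ɸ/ are [−voice]; /ɥ, w, χ, ɡ, c, ŋ, ʎ, q, ɲ/ are [+dorsal]; /dʒ, ɭ, ʐ, d, dz, ɾ, ð, ɳ, z/ are [−labial]. The remaining /v, b, ɱ/ satisfy [−dorsal], [+voice], [+labial].

v, b, ɱ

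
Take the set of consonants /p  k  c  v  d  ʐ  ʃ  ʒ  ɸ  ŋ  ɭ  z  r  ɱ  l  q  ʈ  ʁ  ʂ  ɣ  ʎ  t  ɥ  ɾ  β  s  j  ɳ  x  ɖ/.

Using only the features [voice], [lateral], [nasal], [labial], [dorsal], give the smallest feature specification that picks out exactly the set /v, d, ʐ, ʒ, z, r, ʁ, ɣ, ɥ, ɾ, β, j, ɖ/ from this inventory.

Every target segment is [+voice], [-nasal], [-lateral]; each remaining inventory member fails at least one of these. Each conjunct is needed — [-nasal, -lateral] alone would also admit /p, k, c, ʃ, …/; [+voice, -lateral] alone would also admit /ŋ, ɱ, ɳ/; [+voice, -nasal] alone would also admit /ɭ, l, ʎ/ — and no other combination of two listed features has exactly this extension, so three is the minimum.

[+voice, -nasal, -lateral]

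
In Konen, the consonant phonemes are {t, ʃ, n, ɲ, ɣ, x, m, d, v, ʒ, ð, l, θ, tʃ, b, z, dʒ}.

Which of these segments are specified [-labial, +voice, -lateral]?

Among the inventory, the [-labial] segments are /t, ʃ, n, ɲ, ɣ, x, d, ʒ, ð, l, θ, tʃ, z, dʒ/.
Within that set, [+voice] gives /n, ɲ, ɣ, d, ʒ, ð, l, z, dʒ/.
Within that set, [-lateral] leaves /n, ɲ, ɣ, d, ʒ, ð, z, dʒ/.

n, ɲ, ɣ, d, ʒ, ð, z, dʒ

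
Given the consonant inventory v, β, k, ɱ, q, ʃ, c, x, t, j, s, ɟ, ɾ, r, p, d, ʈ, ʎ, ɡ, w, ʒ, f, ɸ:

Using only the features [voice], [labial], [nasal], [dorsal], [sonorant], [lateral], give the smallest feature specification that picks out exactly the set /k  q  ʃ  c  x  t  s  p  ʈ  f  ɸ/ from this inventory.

[-voice]

Every target segment is [-voice] and no other inventory member is, so one feature is enough.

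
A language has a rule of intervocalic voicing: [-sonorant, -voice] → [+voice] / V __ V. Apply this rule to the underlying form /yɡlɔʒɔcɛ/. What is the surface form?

/c/ satisfies [-sonorant, -voice] and sits in V __ V. The [+voice] counterpart of the voiceless palatal stop is /ɟ/. Other segments in /yɡlɔʒɔcɛ/ either fail the structural description or are not in the environment, so the surface form is [yɡlɔʒɔɟɛ].

[yɡlɔʒɔɟɛ]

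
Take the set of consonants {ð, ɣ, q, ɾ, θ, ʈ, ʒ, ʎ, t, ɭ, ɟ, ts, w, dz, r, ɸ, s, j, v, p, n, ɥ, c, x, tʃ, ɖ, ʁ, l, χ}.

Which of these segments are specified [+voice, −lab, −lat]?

ð, ɣ, ɾ, ʒ, ɟ, dz, r, j, n, ɖ, ʁ

Eliminate segments failing any feature: /q, θ, ʈ, t, ts, ɸ, s, p, c, x, tʃ, χ/ are [−voice]; /ʎ, ɭ, l/ are [+lateral]; /w, v, ɥ/ are [+labial]. The remaining /ð, ɣ, ɾ, ʒ, ɟ, dz, r, j, n, ɖ, ʁ/ satisfy [+voice], [−labial], [−lateral].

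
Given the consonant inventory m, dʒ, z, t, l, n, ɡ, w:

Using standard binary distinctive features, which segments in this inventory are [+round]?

The feature [round] marks segments produced with lip rounding. In this inventory /w/ has that property, so it is [+round]; /m, dʒ, z, t, l, n, ɡ/ are [−round].

w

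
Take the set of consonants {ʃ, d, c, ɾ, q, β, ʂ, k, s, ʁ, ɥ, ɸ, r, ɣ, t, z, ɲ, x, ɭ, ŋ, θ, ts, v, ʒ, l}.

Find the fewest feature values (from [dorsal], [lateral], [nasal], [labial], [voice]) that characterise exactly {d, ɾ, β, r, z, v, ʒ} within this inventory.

Every target segment is [+voice], [−lateral], [−dorsal]; each remaining inventory member fails at least one of these. Each conjunct is needed — [−lateral, −dorsal] alone would also admit /ʃ, ʂ, s, ɸ, …/; [+voice, −dorsal] alone would also admit /ɭ, l/; [+voice, −lateral] alone would also admit /ʁ, ɥ, ɣ, ɲ, …/ — and no other combination of two listed features has exactly this extension, so three is the minimum.

[+voice, −lateral, −dorsal]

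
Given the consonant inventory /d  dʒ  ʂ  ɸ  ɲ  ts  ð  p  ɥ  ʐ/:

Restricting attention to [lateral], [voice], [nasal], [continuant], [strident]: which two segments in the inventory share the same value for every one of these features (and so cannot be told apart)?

ð, ɥ

/ð/ (voiced dental fricative) and /ɥ/ (labial-palatal glide) are both [−lateral], [+voice], [−nasal], [+continuant], [−strident], so none of the listed features separates them. (They do differ in [sonorant], [labial], [round] and [dorsal], which are not among the given features.) Every other pair in the inventory differs on at least one listed feature.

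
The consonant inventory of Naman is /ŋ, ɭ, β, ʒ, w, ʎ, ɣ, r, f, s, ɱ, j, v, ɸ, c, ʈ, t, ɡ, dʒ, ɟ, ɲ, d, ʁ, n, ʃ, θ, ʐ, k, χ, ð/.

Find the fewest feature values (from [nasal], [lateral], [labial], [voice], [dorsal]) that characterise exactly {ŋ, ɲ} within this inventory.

[+nasal, +dorsal]

/ŋ, ɲ/ are all [+nasal], [+dorsal], and no other segment in the inventory matches both values. Dropping any one of them over-generates: [+dorsal] alone would also admit /w, ʎ, ɣ, j, …/; [+nasal] alone would also admit /ɱ, n/. No other single listed feature picks out exactly this set either, so fewer than two features will not do.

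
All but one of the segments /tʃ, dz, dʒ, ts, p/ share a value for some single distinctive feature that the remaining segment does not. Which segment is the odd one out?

[delayed release] (equivalently [strident], [labial], [coronal]) groups all but one: /dʒ, dz, tʃ, ts/ share [+delayed release] while /p/ (voiceless bilabial stop) alone is [−delayed release]. Removing any other segment would not leave a single-feature class that excludes it.

p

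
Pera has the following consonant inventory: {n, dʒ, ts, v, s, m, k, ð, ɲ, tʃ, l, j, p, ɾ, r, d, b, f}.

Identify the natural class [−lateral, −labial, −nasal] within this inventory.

dʒ, ts, s, k, ð, tʃ, j, ɾ, r, d

Checking each segment against [−lateral], [−labial], [−nasal]: /dʒ/ (voiced postalveolar affricate), /ts/ (voiceless alveolar affricate), /s/ (voiceless alveolar fricative), /k/ (voiceless velar stop), /ð/ (voiced dental fricative), /tʃ/ (voiceless postalveolar affricate), among others, satisfy every feature; every other segment in the inventory fails at least one.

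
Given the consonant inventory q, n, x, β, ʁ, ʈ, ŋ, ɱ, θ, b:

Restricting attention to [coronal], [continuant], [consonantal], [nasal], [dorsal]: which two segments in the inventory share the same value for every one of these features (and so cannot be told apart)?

ʁ, x

On the given features, /ʁ/ and /x/ have an identical profile: [−coronal], [+continuant], [+consonantal], [−nasal], [+dorsal]. No other two segments in the inventory coincide on all 5 features. (They do differ in [voice] and [high], which are not among the given features.)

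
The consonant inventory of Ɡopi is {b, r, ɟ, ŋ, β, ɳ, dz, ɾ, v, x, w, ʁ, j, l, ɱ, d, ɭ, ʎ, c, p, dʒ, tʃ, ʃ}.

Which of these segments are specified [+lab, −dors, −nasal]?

b, β, v, p

First, the [+labial] segments are /b, β, v, w, ɱ, p/.
Within that set, [−dorsal] gives /b, β, v, ɱ, p/.
Among these, [−nasal] leaves /b, β, v, p/.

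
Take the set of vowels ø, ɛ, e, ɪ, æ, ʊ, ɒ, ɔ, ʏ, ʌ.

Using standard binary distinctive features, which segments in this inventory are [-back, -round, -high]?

Checking each segment against [-back], [-round], [-high]: /ɛ/ (mid front unrounded lax vowel), /e/ (mid front unrounded tense vowel), /æ/ (low front unrounded vowel) satisfy every feature; every other segment in the inventory fails at least one.

ɛ, e, æ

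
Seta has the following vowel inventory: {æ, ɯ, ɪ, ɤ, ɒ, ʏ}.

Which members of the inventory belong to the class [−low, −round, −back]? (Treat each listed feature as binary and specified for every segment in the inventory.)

ɪ

Checking each segment against [−low], [−round], [−back]: /ɪ/ (high front unrounded lax vowel) satisfies every feature; every other segment in the inventory fails at least one.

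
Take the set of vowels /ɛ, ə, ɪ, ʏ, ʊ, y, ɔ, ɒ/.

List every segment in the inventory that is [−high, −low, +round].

Checking each segment against [−high], [−low], [+round]: /ɔ/ (mid back rounded lax vowel) satisfies every feature; every other segment in the inventory fails at least one.

ɔ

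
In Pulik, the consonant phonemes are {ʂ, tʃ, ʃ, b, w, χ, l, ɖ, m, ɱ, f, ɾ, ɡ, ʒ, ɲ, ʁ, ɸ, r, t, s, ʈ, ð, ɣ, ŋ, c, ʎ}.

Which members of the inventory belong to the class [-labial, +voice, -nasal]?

Eliminate segments failing any feature: /ʂ, tʃ, ʃ, χ, t, s, ʈ, c/ are [-voice]; /b, w, m, ɱ, f, ɸ/ are [+labial]; /ɲ, ŋ/ are [+nasal]. The remaining /l, ɖ, ɾ, ɡ, ʒ, ʁ, r, ð, ɣ, ʎ/ satisfy [-labial], [+voice], [-nasal].

l, ɖ, ɾ, ɡ, ʒ, ʁ, r, ð, ɣ, ʎ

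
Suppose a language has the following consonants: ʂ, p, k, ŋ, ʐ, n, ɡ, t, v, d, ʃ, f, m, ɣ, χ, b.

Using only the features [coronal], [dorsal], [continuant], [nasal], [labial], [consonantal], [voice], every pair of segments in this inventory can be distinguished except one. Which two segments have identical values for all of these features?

/ʃ/ (voiceless postalveolar fricative) and /ʂ/ (voiceless retroflex fricative) are both [+coronal], [−dorsal], [+continuant], [−nasal], [−labial], [+consonantal], [−voice], so none of the listed features separates them. (They do differ in [distributed], which is not among the given features.) Every other pair in the inventory differs on at least one listed feature.

ʃ, ʂ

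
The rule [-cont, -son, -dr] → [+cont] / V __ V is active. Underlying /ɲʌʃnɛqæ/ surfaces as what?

/q/ satisfies [-cont, -son, -dr] and sits in V __ V. The [+continuant] counterpart of the voiceless uvular stop is /χ/. Other segments in /ɲʌʃnɛqæ/ either fail the structural description or are not in the environment, so the surface form is [ɲʌʃnɛχæ].

[ɲʌʃnɛχæ]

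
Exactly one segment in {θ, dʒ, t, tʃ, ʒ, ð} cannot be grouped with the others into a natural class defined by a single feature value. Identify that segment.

The remaining segments after removing /t/ share [+distributed]; /t/ (voiceless alveolar stop) is [-distributed]. For every other candidate removal, the leftover set fails to share any single feature value that the removed segment lacks.

t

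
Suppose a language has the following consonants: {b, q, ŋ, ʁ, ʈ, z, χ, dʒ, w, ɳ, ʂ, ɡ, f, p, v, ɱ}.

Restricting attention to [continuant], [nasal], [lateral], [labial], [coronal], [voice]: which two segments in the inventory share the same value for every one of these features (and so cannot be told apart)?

Both /w/ and /v/ are [+continuant], [-nasal], [-lateral], [+labial], [-coronal], [+voice]. Since the list omits [sonorant], [round] and [dorsal] — which do distinguish the labial-velar glide from the voiced labiodental fricative — this pair collapses; all other pairs remain distinct.

w, v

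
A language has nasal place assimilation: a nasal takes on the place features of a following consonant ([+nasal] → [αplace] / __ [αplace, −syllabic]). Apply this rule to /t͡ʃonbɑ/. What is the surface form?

In /t͡ʃonbɑ/, the nasal /n/ precedes /b/, which is [+labial]. The nasal assimilates in place, becoming the [+labial] nasal /m/. The surface form is [t͡ʃombɑ].

[t͡ʃombɑ]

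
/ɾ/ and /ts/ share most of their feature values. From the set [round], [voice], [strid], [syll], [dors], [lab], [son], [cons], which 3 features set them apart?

The two segments share [−round], [−syllabic], [−dorsal], [−labial], [+consonantal]. The only features from the list on which they differ: /ɾ/ is [+sonorant] while /ts/ is [−sonorant]; /ɾ/ is [+voice] while /ts/ is [−voice]; /ɾ/ is [−strident] while /ts/ is [+strident].

[sonorant], [voice], [strident]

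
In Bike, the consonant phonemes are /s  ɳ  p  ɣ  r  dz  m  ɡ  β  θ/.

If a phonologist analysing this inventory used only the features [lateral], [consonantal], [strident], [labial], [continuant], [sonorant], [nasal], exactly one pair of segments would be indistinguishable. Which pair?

θ, ɣ

Both /θ/ and /ɣ/ are [-lateral], [+consonantal], [-strident], [-labial], [+continuant], [-sonorant], [-nasal]. Since the list omits [voice], [coronal] and [dorsal] — which do distinguish the voiceless dental fricative from the voiced velar fricative — this pair collapses; all other pairs remain distinct.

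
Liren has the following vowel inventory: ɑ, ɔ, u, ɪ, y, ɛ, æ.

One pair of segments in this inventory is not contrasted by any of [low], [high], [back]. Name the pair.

y, ɪ

/y/ (high front rounded tense vowel) and /ɪ/ (high front unrounded lax vowel) are both [-low], [+high], [-back], so none of the listed features separates them. (They do differ in [labial], [round] and [tense], which are not among the given features.) Every other pair in the inventory differs on at least one listed feature.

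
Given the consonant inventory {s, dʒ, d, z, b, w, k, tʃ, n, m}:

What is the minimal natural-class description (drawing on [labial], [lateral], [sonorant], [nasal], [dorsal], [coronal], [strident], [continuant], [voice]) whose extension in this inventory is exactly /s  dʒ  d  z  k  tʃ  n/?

[−labial]

The target set is precisely the extension of [−labial] in this inventory.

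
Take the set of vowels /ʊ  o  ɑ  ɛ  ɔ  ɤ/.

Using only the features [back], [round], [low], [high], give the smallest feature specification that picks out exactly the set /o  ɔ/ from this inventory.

[−high, +round]

The class [−high], [+round] has exactly /o, ɔ/ as its extension in this inventory. No smaller conjunction from the listed features achieves this: [+round] alone would also admit /ʊ/; [−high] alone would also admit /ɑ, ɛ, ɤ/; and checking the remaining single features turns up none with this extension.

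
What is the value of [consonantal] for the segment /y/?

/y/ is the high front rounded tense vowel, hence [−consonantal].

[−consonantal]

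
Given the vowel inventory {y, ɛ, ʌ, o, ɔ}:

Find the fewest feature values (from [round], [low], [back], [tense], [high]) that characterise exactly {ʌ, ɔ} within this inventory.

/ʌ, ɔ/ are all [+back], [-tense], and no other segment in the inventory matches both values. Dropping any one of them over-generates: [-tense] alone would also admit /ɛ/; [+back] alone would also admit /o/. No other single listed feature picks out exactly this set either, so fewer than two features will not do.

[+back, -tense]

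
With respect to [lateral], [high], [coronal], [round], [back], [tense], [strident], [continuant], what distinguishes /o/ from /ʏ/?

[high], [back], [tense]

/o/ is the mid back rounded tense vowel and /ʏ/ is the high front rounded lax vowel. Both are [−lateral], [−coronal], [+round], [−strident], [+continuant]. /o/ is [−high] while /ʏ/ is [+high]; /o/ is [+back] while /ʏ/ is [−back]; /o/ is [+tense] while /ʏ/ is [−tense], so the distinguishing features are [high], [back], [tense].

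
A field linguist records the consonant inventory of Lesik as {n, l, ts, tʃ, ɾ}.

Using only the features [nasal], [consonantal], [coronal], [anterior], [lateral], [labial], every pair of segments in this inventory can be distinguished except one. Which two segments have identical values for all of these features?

ɾ, ts

On the given features, /ɾ/ and /ts/ have an identical profile: [−nasal], [+consonantal], [+coronal], [+anterior], [−lateral], [−labial]. No other two segments in the inventory coincide on all 6 features. (They do differ in [sonorant], [voice] and [strident], which are not among the given features.)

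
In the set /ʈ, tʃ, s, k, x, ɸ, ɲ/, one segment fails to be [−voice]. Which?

/k, tʃ, x, ɸ, ʈ, s/ are all [−voice]; /ɲ/ (palatal nasal) is [+voice].

ɲ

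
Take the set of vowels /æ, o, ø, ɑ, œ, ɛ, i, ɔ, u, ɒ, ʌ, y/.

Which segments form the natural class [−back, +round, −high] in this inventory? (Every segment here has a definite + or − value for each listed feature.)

ø, œ

First, the [−back] segments are /æ, ø, œ, ɛ, i, y/.
Within that set, [+round] gives /ø, œ, y/.
Among these, [−high] leaves /ø, œ/.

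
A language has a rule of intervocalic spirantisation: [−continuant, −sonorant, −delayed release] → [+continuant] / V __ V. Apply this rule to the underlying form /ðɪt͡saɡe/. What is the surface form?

[ðɪt͡saɣe]

/ɡ/ satisfies [−continuant, −sonorant, −delayed release] and sits in V __ V. The [+continuant] counterpart of the voiced velar stop is /ɣ/. Other segments in /ðɪt͡saɡe/ either fail the structural description or are not in the environment, so the surface form is [ðɪt͡saɣe].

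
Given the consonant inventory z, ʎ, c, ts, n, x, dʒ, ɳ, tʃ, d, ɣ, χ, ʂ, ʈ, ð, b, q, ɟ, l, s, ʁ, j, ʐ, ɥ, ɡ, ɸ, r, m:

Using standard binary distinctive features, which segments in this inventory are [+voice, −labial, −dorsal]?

z, n, dʒ, ɳ, d, ð, l, ʐ, r

Eliminate segments failing any feature: /ʎ, ɣ, ɟ, ʁ, j, ɡ/ are [+dorsal]; /c, ts, x, tʃ, χ, ʂ, ʈ, q, s, ɸ/ are [−voice]; /b, ɥ, m/ are [+labial]. The remaining /z, n, dʒ, ɳ, d, ð, l, ʐ, r/ satisfy [+voice], [−labial], [−dorsal].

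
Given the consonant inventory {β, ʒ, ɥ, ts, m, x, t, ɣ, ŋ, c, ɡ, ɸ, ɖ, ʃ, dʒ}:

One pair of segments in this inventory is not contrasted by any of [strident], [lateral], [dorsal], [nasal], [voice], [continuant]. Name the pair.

ɣ, ɥ

/ɣ/ (voiced velar fricative) and /ɥ/ (labial-palatal glide) are both [-strident], [-lateral], [+dorsal], [-nasal], [+voice], [+continuant], so none of the listed features separates them. (They do differ in [sonorant], [labial], [round] and [back], which are not among the given features.) Every other pair in the inventory differs on at least one listed feature.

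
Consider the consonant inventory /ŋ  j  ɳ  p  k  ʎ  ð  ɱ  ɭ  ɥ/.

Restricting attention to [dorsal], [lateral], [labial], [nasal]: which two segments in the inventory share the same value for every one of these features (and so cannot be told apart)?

k, j

Both /k/ and /j/ are [+dorsal], [−lateral], [−labial], [−nasal]. Since the list omits [sonorant], [voice], [continuant] and [back] — which do distinguish the voiceless velar stop from the palatal glide — this pair collapses; all other pairs remain distinct.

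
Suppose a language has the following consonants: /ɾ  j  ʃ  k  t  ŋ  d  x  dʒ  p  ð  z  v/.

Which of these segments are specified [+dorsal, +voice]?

Checking each segment against [+dorsal], [+voice]: /j/ (palatal glide), /ŋ/ (velar nasal) satisfy every feature; every other segment in the inventory fails at least one.

j, ŋ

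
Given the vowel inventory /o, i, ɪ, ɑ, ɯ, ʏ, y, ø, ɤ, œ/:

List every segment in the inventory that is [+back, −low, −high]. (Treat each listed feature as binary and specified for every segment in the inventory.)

The [+back] segments are /o, ɑ, ɯ, ɤ/.
Of those, [−low] gives /o, ɯ, ɤ/.
Within that set, [−high] leaves /o, ɤ/.

o, ɤ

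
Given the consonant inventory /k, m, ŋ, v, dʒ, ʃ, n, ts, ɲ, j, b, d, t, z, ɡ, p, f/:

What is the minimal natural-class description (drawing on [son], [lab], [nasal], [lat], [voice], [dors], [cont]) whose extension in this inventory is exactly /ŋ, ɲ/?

/ŋ, ɲ/ are all [+nasal], [+dorsal], and no other segment in the inventory matches both values. Dropping any one of them over-generates: [+dorsal] alone would also admit /k, j, ɡ/; [+nasal] alone would also admit /m, n/. No other single listed feature picks out exactly this set either, so fewer than two features will not do.

[+nasal, +dors]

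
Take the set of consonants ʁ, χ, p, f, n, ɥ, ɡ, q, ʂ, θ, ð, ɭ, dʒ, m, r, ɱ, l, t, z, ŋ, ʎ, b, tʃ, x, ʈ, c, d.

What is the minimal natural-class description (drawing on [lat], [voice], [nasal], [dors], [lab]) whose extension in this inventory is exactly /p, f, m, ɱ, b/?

The class [+labial], [-dorsal] has exactly /p, f, m, ɱ, b/ as its extension in this inventory. No smaller conjunction from the listed features achieves this: [-dorsal] alone would also admit /n, ʂ, θ, ð, …/; [+labial] alone would also admit /ɥ/; and checking the remaining single features turns up none with this extension.

[+lab, -dors]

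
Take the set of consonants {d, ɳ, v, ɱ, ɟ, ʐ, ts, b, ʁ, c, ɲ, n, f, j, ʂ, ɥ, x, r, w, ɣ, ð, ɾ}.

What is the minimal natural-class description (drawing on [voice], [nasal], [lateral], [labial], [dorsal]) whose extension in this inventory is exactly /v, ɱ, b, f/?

[+labial, −dorsal]

/v, ɱ, b, f/ are all [+labial], [−dorsal], and no other segment in the inventory matches both values. Dropping any one of them over-generates: [−dorsal] alone would also admit /d, ɳ, ʐ, ts, …/; [+labial] alone would also admit /ɥ, w/. No other single listed feature picks out exactly this set either, so fewer than two features will not do.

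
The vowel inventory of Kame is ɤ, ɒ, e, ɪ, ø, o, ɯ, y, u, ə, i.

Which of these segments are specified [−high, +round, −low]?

Checking each segment against [−high], [+round], [−low]: /ø/ (mid front rounded tense vowel), /o/ (mid back rounded tense vowel) satisfy every feature; every other segment in the inventory fails at least one.

ø, o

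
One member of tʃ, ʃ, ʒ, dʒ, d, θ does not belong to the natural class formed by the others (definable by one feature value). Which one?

[distributed] groups all but one: /ʒ, tʃ, θ, dʒ, ʃ/ share [+distributed] while /d/ (voiced alveolar stop) alone is [−distributed]. Removing any other segment would not leave a single-feature class that excludes it.

d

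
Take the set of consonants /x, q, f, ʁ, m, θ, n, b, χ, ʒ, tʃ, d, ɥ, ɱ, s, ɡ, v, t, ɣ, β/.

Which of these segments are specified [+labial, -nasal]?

The [+labial] segments are /f, m, b, ɥ, ɱ, v, β/.
Of those, [-nasal] leaves /f, b, ɥ, v, β/.

f, b, ɥ, v, β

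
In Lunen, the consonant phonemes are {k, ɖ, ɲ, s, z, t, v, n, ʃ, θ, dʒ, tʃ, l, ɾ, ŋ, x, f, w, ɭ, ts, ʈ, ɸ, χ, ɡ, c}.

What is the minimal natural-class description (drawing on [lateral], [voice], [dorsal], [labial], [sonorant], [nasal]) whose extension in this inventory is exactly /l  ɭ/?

The target set is precisely the extension of [+lateral] in this inventory.

[+lateral]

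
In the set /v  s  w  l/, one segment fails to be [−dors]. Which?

/l, s, v/ are all [−dorsal]; /w/ (labial-velar glide) is [+dorsal].

w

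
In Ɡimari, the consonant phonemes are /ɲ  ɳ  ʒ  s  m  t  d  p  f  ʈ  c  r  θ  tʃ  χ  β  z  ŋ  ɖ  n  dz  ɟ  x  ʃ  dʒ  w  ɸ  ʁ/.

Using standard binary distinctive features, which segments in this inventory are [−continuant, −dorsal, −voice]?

t, p, ʈ, tʃ

Checking each segment against [−continuant], [−dorsal], [−voice]: /t/ (voiceless alveolar stop), /p/ (voiceless bilabial stop), /ʈ/ (voiceless retroflex stop), /tʃ/ (voiceless postalveolar affricate) satisfy every feature; every other segment in the inventory fails at least one.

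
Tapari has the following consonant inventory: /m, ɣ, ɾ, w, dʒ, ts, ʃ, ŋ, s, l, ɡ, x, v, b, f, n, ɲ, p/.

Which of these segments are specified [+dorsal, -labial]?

Eliminate segments failing any feature: /m, ɾ, dʒ, ts, ʃ, s, l, v, b, f, n, p/ are [-dorsal]; /w/ is [+labial]. The remaining /ɣ, ŋ, ɡ, x, ɲ/ satisfy [+dorsal], [-labial].

ɣ, ŋ, ɡ, x, ɲ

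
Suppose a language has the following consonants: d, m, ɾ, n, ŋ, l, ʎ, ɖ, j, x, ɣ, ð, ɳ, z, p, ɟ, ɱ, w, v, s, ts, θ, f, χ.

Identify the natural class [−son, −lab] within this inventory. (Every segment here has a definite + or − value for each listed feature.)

d, ɖ, x, ɣ, ð, z, ɟ, s, ts, θ, χ

Among the inventory, the [−sonorant] segments are /d, ɖ, x, ɣ, ð, z, p, ɟ, v, s, ts, θ, f, χ/.
Of those, [−labial] leaves /d, ɖ, x, ɣ, ð, z, ɟ, s, ts, θ, χ/.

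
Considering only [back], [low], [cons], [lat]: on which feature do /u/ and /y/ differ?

[back]

/u/ is the high back rounded tense vowel and /y/ is the high front rounded tense vowel. Both are [−low], [−consonantal], [−lateral]. /u/ is [+back] while /y/ is [−back], so the distinguishing feature is [back].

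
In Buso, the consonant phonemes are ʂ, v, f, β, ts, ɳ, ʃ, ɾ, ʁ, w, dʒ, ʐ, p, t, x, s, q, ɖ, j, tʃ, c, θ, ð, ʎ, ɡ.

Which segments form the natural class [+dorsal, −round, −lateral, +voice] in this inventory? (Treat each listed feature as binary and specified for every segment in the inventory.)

The [+dorsal] segments are /ʁ, w, x, q, j, c, ʎ, ɡ/.
Intersecting with [−round] gives /ʁ, x, q, j, c, ʎ, ɡ/.
Among these, [−lateral] gives /ʁ, x, q, j, c, ɡ/.
Then [+voice] leaves /ʁ, j, ɡ/.

ʁ, j, ɡ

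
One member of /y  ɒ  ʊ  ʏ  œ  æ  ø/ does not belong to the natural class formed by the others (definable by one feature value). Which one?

æ

/ɒ, ʏ, œ, ø, y, ʊ/ are all [+round], but /æ/ (low front unrounded vowel) is [−round]. No other single segment can be removed to leave a set sharing one feature value that the removed segment lacks, so /æ/ is the odd one out.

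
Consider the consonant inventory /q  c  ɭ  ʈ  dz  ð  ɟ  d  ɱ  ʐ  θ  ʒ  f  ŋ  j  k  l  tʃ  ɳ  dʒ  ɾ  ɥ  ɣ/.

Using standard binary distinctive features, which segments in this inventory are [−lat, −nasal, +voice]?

Checking each segment against [−lateral], [−nasal], [+voice]: /dz/ (voiced alveolar affricate), /ð/ (voiced dental fricative), /ɟ/ (voiced palatal stop), /d/ (voiced alveolar stop), /ʐ/ (voiced retroflex fricative), /ʒ/ (voiced postalveolar fricative), among others, satisfy every feature; every other segment in the inventory fails at least one.

dz, ð, ɟ, d, ʐ, ʒ, j, dʒ, ɾ, ɥ, ɣ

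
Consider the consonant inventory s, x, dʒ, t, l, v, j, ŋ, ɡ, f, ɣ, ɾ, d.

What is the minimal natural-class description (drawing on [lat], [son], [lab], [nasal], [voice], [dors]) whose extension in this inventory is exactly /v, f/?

[+lab]

Every target segment is [+labial] and no other inventory member is, so one feature is enough.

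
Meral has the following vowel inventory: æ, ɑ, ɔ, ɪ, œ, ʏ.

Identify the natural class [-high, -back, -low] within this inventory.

Checking each segment against [-high], [-back], [-low]: /œ/ (mid front rounded lax vowel) satisfies every feature; every other segment in the inventory fails at least one.

œ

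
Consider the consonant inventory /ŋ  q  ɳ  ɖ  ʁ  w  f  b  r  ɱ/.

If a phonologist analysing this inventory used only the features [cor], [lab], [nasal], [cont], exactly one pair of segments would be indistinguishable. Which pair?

On the given features, /w/ and /f/ have an identical profile: [-coronal], [+labial], [-nasal], [+continuant]. No other two segments in the inventory coincide on all 4 features. (They do differ in [sonorant], [voice], [round] and [dorsal], which are not among the given features.)

w, f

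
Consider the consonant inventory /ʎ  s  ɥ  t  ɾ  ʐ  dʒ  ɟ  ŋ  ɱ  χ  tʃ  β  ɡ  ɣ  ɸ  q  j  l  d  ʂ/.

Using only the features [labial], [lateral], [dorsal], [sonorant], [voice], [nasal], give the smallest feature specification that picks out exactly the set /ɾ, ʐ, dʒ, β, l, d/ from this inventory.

[+voice, −nasal, −dorsal]

The class [+voice], [−nasal], [−dorsal] has exactly /ɾ, ʐ, dʒ, β, l, d/ as its extension in this inventory. No smaller conjunction from the listed features achieves this: [−nasal, −dorsal] alone would also admit /s, t, tʃ, ɸ, …/; [+voice, −dorsal] alone would also admit /ɱ/; [+voice, −nasal] alone would also admit /ʎ, ɥ, ɟ, ɡ, …/; and checking the remaining two-feature bundles turns up none with this extension.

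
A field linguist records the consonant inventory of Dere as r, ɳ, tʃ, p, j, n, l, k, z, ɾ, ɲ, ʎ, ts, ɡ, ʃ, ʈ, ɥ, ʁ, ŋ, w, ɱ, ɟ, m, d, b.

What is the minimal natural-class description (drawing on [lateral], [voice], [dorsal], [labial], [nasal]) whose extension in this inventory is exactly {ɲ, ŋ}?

Every target segment is [+nasal], [+dorsal]; each remaining inventory member fails at least one of these. Each conjunct is needed — [+dorsal] alone would also admit /j, k, ʎ, ɡ, …/; [+nasal] alone would also admit /ɳ, n, ɱ, m/ — and no other single listed feature has exactly this extension, so two is the minimum.

[+nasal, +dorsal]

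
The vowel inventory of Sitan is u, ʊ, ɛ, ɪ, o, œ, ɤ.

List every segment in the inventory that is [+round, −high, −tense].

Eliminate segments failing any feature: /u, ʊ/ are [+high]; /ɛ, ɪ, ɤ/ are [−round]; /o/ is [+tense]. The remaining /œ/ satisfy [+round], [−high], [−tense].

œ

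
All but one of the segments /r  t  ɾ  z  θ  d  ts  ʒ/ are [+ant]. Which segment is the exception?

ʒ

Every segment except /ʒ/ is [+anterior]. /ʒ/ (voiced postalveolar fricative) is [-anterior], so it is the exception.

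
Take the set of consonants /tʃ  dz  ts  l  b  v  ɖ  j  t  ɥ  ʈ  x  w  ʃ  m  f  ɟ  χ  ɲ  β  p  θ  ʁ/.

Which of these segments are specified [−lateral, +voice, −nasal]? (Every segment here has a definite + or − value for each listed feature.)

Among the inventory, the [−lateral] segments are /tʃ, dz, ts, b, v, ɖ, j, t, ɥ, ʈ, x, w, ʃ, m, f, ɟ, χ, ɲ, β, p, θ, ʁ/.
Within that set, [+voice] gives /dz, b, v, ɖ, j, ɥ, w, m, ɟ, ɲ, β, ʁ/.
Then [−nasal] leaves /dz, b, v, ɖ, j, ɥ, w, ɟ, β, ʁ/.

dz, b, v, ɖ, j, ɥ, w, ɟ, β, ʁ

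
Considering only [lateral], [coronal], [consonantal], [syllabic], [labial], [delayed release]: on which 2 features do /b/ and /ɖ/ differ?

[labial], [coronal]

The two segments share [-lateral], [+consonantal], [-syllabic], [-delayed release]. The only features from the list on which they differ: /b/ is [+labial] while /ɖ/ is [-labial]; /b/ is [-coronal] while /ɖ/ is [+coronal].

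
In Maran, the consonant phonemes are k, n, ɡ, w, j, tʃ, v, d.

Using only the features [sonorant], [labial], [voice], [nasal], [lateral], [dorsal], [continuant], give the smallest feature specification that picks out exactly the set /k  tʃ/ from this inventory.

[-voice]

Every target segment is [-voice] and no other inventory member is, so one feature is enough.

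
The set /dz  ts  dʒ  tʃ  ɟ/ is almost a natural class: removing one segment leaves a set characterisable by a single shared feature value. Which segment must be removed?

ɟ

/dz, dʒ, tʃ, ts/ are all [+delayed release], but /ɟ/ (voiced palatal stop) is [−delayed release]. No other single segment can be removed to leave a set sharing one feature value that the removed segment lacks, so /ɟ/ is the odd one out.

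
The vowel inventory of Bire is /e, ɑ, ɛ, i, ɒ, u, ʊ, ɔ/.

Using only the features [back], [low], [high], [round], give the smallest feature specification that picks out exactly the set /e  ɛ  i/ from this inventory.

[-back]

The target set is precisely the extension of [-back] in this inventory.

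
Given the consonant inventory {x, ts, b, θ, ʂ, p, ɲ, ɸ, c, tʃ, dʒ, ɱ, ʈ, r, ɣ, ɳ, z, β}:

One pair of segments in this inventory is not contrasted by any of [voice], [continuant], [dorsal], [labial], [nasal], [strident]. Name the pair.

ts, tʃ

On the given features, /ts/ and /tʃ/ have an identical profile: [-voice], [-continuant], [-dorsal], [-labial], [-nasal], [+strident]. No other two segments in the inventory coincide on all 6 features. (They do differ in [anterior] and [distributed], which are not among the given features.)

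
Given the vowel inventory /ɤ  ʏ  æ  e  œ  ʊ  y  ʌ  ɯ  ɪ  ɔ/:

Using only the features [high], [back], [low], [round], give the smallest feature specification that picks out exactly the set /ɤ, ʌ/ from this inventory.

[−high, +back, −round]

The class [−high], [+back], [−round] has exactly /ɤ, ʌ/ as its extension in this inventory. No smaller conjunction from the listed features achieves this: [+back, −round] alone would also admit /ɯ/; [−high, −round] alone would also admit /æ, e/; [−high, +back] alone would also admit /ɔ/; and checking the remaining two-feature bundles turns up none with this extension.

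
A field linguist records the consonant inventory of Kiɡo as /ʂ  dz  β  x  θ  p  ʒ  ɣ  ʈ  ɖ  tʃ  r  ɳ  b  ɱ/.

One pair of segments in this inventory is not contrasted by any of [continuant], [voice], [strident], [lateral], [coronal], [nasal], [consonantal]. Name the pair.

/β/ (voiced bilabial fricative) and /ɣ/ (voiced velar fricative) are both [+continuant], [+voice], [-strident], [-lateral], [-coronal], [-nasal], [+consonantal], so none of the listed features separates them. (They do differ in [labial] and [dorsal], which are not among the given features.) Every other pair in the inventory differs on at least one listed feature.

β, ɣ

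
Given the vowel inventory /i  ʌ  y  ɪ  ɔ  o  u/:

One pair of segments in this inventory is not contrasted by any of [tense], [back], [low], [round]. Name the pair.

Both /u/ and /o/ are [+tense], [+back], [-low], [+round]. Since the list omits [high] — which does distinguish the high back rounded tense vowel from the mid back rounded tense vowel — this pair collapses; all other pairs remain distinct.

u, o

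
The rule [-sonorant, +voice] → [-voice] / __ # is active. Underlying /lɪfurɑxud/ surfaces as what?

The only segment in the rule's environment that also matches [-sonorant, +voice] is /d/. Applying [-voice] turns the voiced alveolar stop into /t/ (voiceless alveolar stop), giving [lɪfurɑxut].

[lɪfurɑxut]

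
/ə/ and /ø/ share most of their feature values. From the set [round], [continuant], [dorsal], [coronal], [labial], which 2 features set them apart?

[labial], [round]

The two segments share [+continuant], [+dorsal], [−coronal]. The only features from the list on which they differ: /ə/ is [−labial] while /ø/ is [+labial]; /ə/ is [−round] while /ø/ is [+round].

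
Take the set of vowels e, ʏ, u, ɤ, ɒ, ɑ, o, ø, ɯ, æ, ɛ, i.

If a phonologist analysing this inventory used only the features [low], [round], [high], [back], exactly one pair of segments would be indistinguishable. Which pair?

Both /e/ and /ɛ/ are [-low], [-round], [-high], [-back]. Since the list omits [tense] — which does distinguish the mid front unrounded tense vowel from the mid front unrounded lax vowel — this pair collapses; all other pairs remain distinct.

e, ɛ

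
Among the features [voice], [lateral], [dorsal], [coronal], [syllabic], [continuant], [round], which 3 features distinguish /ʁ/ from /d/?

/ʁ/ is the voiced uvular fricative and /d/ is the voiced alveolar stop. Both are [+voice], [−lateral], [−syllabic], [−round]. /ʁ/ is [+continuant] while /d/ is [−continuant]; /ʁ/ is [−coronal] while /d/ is [+coronal]; /ʁ/ is [+dorsal] while /d/ is [−dorsal], so the distinguishing features are [continuant], [coronal], [dorsal].

[continuant], [coronal], [dorsal]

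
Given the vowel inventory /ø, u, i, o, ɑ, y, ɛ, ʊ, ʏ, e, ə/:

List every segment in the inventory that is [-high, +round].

First, the [-high] segments are /ø, o, ɑ, ɛ, e, ə/.
Intersecting with [+round] leaves /ø, o/.

ø, o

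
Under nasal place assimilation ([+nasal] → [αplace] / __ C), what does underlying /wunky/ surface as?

The only nasal preceding a consonant is /n/ before /k/. /k/ is [+dorsal], so /n/ → /ŋ/, giving [wuŋky].

[wuŋky]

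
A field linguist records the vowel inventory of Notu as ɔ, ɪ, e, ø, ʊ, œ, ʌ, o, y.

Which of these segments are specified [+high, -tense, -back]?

Checking each segment against [+high], [-tense], [-back]: /ɪ/ (high front unrounded lax vowel) satisfies every feature; every other segment in the inventory fails at least one.

ɪ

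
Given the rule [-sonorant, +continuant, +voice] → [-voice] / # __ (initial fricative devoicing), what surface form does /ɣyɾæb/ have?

/ɣ/ satisfies [-sonorant, +continuant, +voice] and sits in # __. The [-voice] counterpart of the voiced velar fricative is /x/. Other segments in /ɣyɾæb/ either fail the structural description or are not in the environment, so the surface form is [xyɾæb].

[xyɾæb]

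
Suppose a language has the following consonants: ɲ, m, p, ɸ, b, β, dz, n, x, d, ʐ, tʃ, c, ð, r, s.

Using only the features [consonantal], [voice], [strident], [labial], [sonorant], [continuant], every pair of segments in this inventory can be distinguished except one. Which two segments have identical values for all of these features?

/ɲ/ (palatal nasal) and /n/ (alveolar nasal) are both [+consonantal], [+voice], [-strident], [-labial], [+sonorant], [-continuant], so none of the listed features separates them. (They do differ in [dorsal], which is not among the given features.) Every other pair in the inventory differs on at least one listed feature.

ɲ, n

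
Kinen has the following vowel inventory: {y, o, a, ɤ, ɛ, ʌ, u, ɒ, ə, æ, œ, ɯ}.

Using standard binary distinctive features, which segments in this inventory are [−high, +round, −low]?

o, œ

Checking each segment against [−high], [+round], [−low]: /o/ (mid back rounded tense vowel), /œ/ (mid front rounded lax vowel) satisfy every feature; every other segment in the inventory fails at least one.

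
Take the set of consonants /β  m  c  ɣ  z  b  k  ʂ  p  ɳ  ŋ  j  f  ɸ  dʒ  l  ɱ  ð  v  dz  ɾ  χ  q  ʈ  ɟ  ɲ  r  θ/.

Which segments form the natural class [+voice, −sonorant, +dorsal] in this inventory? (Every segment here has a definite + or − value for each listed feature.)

The [+voice] segments are /β, m, ɣ, z, b, ɳ, ŋ, j, dʒ, l, ɱ, ð, v, dz, ɾ, ɟ, ɲ, r/.
Then [−sonorant] gives /β, ɣ, z, b, dʒ, ð, v, dz, ɟ/.
Among these, [+dorsal] leaves /ɣ, ɟ/.

ɣ, ɟ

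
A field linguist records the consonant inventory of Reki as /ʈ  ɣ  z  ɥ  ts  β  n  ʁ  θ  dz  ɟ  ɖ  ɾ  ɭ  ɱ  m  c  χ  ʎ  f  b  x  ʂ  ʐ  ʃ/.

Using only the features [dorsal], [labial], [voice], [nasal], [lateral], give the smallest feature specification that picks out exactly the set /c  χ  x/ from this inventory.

[-voice, +dorsal]

Every target segment is [-voice], [+dorsal]; each remaining inventory member fails at least one of these. Each conjunct is needed — [+dorsal] alone would also admit /ɣ, ɥ, ʁ, ɟ, …/; [-voice] alone would also admit /ʈ, ts, θ, f, …/ — and no other single listed feature has exactly this extension, so two is the minimum.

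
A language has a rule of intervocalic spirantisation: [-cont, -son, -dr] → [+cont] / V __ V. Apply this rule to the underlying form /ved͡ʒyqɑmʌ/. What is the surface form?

Only /q/ occurs between two vowels (/y/ __ /ɑ/) and matches the structural description. It is a voiceless uvular stop, so [-cont, -son, -dr] holds; changing it to [+continuant] with all other features held fixed yields /χ/ (voiceless uvular fricative). No other segment meets both the structural description and the environment, so the output is [ved͡ʒyχɑmʌ].

[ved͡ʒyχɑmʌ]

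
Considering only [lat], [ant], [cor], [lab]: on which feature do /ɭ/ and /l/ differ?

/ɭ/ (retroflex lateral approximant) and /l/ (alveolar lateral approximant) agree on [+lateral], [+coronal], [-labial]. They differ on [anterior] (/ɭ/ [-], /l/ [+]).

[anterior]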